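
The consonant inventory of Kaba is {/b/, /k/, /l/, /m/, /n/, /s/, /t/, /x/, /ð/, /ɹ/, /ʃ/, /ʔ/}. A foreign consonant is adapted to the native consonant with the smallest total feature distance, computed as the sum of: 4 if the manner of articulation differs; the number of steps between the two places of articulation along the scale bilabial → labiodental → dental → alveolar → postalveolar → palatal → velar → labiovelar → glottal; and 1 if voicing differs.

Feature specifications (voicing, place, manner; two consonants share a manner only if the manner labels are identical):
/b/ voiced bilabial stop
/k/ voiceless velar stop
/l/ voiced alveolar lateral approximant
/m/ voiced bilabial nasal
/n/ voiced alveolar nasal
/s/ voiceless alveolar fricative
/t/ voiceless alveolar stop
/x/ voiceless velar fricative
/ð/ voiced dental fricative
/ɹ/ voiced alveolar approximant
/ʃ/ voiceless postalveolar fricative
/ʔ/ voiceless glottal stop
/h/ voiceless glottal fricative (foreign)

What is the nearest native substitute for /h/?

x

/x/ is closest: same manner (fricative), place distance 2 (glottal→velar), same voicing; total 2. Next closest is /ʃ/ at distance 4.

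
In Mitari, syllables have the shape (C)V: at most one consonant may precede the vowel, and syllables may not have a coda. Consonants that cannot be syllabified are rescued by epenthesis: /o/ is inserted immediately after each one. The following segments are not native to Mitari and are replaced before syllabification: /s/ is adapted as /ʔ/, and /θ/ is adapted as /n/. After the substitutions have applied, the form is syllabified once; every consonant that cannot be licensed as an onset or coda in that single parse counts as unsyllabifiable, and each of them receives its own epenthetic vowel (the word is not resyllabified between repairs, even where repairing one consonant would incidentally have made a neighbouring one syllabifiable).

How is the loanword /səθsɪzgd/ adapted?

ʔənoʔɪzogodo

Substitution: /s/ → /ʔ/, /θ/ → /n/, giving /ʔənʔɪzgd/.
Under (C)V, the unsyllabifiable consonants are /n/, /z/, /g/, /d/ (no codas are permitted; onsets are limited to one consonant).
Inserting the epenthetic vowel yields /n/ → /no/, /z/ → /zo/, /g/ → /go/, /d/ → /do/.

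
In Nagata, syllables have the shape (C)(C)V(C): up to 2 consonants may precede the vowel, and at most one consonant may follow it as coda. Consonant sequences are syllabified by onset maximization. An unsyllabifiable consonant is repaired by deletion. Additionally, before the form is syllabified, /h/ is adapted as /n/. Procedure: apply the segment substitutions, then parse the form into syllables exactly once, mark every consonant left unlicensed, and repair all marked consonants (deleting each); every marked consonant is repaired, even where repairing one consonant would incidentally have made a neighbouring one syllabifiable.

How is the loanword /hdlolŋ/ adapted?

Substitution: /h/ → /n/, giving /ndlolŋ/.
Syllabifying with onset maximization leaves /n/, /ŋ/ stranded (at most one coda consonant is licensed; onsets may contain at most 2 consonants).
Deleting the stranded consonants removes /n/, /ŋ/.

dlol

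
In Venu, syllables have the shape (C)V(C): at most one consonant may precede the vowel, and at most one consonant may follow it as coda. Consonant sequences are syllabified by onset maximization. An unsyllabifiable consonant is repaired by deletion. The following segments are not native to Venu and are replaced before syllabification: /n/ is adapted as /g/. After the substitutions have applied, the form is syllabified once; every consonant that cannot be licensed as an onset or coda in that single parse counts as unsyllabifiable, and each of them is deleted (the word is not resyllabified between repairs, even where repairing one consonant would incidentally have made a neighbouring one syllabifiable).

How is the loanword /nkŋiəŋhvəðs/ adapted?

ŋiəŋvəð

Substitution: /n/ → /g/, giving /gkŋiəŋhvəðs/.
Syllabifying with onset maximization leaves /g/, /k/, /h/, /s/ stranded (at most one coda consonant is licensed; onsets are limited to one consonant).
Deletion applies to /g/, /k/, /h/, /s/.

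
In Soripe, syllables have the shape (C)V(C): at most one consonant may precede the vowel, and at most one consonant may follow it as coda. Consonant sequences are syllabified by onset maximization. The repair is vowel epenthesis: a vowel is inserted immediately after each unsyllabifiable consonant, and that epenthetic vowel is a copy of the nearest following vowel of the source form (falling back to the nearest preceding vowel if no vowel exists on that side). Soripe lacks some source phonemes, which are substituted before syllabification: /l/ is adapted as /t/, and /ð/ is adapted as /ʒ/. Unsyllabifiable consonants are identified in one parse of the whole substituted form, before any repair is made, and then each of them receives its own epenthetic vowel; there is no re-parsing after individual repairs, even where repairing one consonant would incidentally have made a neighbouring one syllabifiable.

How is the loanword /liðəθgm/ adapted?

Substitution: /l/ → /t/, /ð/ → /ʒ/, giving /tiʒəθgm/.
Under (C)V(C), the unsyllabifiable consonants are /g/, /m/ (at most one coda consonant is licensed; onsets are limited to one consonant).
Each unlicensed consonant becomes the onset of a new syllable: /g/ → /gə/, /m/ → /mə/.

tiʒəθgəmə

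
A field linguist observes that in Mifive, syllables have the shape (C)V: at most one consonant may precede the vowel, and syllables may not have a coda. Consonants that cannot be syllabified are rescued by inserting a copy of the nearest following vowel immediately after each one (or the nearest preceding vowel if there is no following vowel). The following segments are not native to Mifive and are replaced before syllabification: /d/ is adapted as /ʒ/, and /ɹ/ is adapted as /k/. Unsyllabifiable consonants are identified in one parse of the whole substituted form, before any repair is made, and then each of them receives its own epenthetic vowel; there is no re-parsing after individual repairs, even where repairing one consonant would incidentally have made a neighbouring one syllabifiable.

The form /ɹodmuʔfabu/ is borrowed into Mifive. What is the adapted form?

koʒumuʔafabu

Substitution: /ɹ/ → /k/, /d/ → /ʒ/, giving /koʒmuʔfabu/.
Under (C)V, the unsyllabifiable consonants are /ʒ/, /ʔ/ (no codas are permitted; onsets are limited to one consonant).
Each unlicensed consonant becomes the onset of a new syllable: /ʒ/ → /ʒu/, /ʔ/ → /ʔa/.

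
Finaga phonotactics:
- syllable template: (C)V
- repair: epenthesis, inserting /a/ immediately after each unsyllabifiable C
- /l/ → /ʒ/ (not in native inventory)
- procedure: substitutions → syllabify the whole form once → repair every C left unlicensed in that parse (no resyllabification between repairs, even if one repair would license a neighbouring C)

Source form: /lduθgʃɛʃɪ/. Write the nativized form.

Substitution: /l/ → /ʒ/, giving /ʒduθgʃɛʃɪ/.
The consonants /ʒ/, /θ/, /g/ cannot be parsed into a legal (C)V syllable (no codas are permitted; onsets are limited to one consonant).
Epenthesis after each stranded consonant: /ʒ/ → /ʒa/, /θ/ → /θa/, /g/ → /ga/.

ʒaduθagaʃɛʃɪ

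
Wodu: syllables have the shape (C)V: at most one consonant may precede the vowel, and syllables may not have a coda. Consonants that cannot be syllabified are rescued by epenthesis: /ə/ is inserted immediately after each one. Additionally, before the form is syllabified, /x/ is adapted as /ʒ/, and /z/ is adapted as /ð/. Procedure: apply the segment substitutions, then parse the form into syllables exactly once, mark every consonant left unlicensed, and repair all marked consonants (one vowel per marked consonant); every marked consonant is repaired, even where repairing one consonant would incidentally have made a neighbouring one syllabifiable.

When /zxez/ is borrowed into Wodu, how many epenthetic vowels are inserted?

After substitution the input is /ðʒeð/.
The unsyllabifiable consonants are /ð/, /ð/; each receives one epenthetic vowel.

2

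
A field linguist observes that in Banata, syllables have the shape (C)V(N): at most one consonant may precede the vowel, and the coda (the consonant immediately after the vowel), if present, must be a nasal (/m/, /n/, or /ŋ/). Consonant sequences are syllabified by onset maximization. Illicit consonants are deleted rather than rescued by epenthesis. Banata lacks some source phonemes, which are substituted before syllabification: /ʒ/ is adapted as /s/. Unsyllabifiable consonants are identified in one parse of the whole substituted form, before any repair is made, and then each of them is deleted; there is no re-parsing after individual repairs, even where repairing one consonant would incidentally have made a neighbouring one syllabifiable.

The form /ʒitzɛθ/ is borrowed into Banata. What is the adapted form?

Substitution: /ʒ/ → /s/, giving /sitzɛθ/.
Syllabifying with onset maximization leaves /t/, /θ/ stranded (only a nasal (/m/, /n/, or /ŋ/) is licensed in coda position; onsets are limited to one consonant).
Deletion applies to /t/, /θ/.

sizɛ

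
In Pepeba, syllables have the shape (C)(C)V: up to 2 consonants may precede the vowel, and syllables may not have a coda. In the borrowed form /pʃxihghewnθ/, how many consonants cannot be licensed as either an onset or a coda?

5

Syllabifying with onset maximization leaves /p/, /h/, /w/, /n/, /θ/ stranded (no codas are permitted; onsets may contain at most 2 consonants).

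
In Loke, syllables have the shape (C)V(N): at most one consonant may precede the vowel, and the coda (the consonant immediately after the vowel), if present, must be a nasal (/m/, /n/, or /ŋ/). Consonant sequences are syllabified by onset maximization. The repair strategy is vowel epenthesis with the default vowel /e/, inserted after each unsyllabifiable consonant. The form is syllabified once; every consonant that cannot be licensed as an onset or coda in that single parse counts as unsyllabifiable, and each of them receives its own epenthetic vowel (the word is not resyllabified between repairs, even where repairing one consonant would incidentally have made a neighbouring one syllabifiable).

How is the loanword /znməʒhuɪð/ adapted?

Syllabifying with onset maximization leaves /z/, /n/, /ʒ/, /ð/ stranded (only a nasal (/m/, /n/, or /ŋ/) is licensed in coda position; onsets are limited to one consonant).
Each unlicensed consonant becomes the onset of a new syllable: /z/ → /ze/, /n/ → /ne/, /ʒ/ → /ʒe/, /ð/ → /ðe/.

zeneməʒehuɪðe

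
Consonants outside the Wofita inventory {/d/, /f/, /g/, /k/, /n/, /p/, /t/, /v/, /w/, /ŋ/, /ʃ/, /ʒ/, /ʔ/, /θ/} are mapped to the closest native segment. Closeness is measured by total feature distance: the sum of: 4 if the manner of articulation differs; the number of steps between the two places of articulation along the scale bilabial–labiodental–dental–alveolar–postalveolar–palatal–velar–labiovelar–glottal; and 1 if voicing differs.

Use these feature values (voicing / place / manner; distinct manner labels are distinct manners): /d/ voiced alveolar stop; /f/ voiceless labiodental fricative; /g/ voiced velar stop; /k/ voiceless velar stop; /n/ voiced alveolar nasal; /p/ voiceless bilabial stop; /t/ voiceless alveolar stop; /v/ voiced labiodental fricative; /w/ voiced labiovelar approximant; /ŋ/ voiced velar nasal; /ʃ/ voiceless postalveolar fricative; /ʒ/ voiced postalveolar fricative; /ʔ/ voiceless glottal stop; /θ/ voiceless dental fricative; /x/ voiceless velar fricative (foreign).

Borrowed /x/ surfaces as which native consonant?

ʃ

/ʃ/ is closest: same manner (fricative), place distance 2 (velar→postalveolar), same voicing; total 2. Next closest is /ʒ/ at distance 3.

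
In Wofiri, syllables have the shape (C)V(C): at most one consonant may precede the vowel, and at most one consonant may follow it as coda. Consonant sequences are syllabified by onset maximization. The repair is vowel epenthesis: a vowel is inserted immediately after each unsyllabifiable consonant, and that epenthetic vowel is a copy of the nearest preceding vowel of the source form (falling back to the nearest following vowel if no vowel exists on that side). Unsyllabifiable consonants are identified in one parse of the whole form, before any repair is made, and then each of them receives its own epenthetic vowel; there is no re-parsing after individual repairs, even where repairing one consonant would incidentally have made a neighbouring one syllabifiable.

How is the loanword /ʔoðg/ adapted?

ʔoðgo

The consonants /g/ cannot be parsed into a legal (C)V(C) syllable (at most one coda consonant is licensed; onsets are limited to one consonant).
Epenthesis after each stranded consonant: /g/ → /go/.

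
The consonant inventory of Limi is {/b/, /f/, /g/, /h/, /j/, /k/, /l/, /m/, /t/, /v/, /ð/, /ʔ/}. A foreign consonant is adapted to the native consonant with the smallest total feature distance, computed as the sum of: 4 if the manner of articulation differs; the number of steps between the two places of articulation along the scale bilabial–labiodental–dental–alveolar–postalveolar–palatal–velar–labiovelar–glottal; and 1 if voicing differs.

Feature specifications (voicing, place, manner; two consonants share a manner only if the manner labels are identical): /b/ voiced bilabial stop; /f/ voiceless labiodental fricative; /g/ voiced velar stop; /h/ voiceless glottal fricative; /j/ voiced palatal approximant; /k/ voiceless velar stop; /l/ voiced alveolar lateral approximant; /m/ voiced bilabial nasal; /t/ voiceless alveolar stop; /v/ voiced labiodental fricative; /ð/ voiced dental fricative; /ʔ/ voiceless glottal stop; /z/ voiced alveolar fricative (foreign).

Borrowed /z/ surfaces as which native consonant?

/ð/ is closest: same manner (fricative), place distance 1 (alveolar→dental), same voicing; total 1. Next closest is /v/ at distance 2.

ð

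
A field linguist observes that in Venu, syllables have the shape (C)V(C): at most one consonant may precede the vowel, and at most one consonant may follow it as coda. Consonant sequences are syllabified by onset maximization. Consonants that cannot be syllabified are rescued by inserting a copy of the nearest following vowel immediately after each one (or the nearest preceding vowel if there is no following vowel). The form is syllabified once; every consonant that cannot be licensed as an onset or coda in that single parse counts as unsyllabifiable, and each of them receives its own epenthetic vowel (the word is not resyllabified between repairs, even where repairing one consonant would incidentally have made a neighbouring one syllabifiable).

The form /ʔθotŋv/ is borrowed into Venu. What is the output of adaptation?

The consonants /ʔ/, /ŋ/, /v/ cannot be parsed into a legal (C)V(C) syllable (at most one coda consonant is licensed; onsets are limited to one consonant).
Epenthesis after each stranded consonant: /ʔ/ → /ʔo/, /ŋ/ → /ŋo/, /v/ → /vo/.

ʔoθotŋovo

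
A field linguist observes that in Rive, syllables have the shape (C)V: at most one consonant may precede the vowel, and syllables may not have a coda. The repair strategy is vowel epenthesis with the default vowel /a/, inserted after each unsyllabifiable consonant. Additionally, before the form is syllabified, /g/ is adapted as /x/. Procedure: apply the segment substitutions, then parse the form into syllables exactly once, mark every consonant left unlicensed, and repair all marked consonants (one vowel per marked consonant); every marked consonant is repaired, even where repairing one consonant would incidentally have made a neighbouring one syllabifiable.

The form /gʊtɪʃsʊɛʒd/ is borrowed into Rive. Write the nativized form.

xʊtɪʃasʊɛʒada

Substitution: /g/ → /x/, giving /xʊtɪʃsʊɛʒd/.
The consonants /ʃ/, /ʒ/, /d/ cannot be parsed into a legal (C)V syllable (no codas are permitted; onsets are limited to one consonant).
Inserting the epenthetic vowel yields /ʃ/ → /ʃa/, /ʒ/ → /ʒa/, /d/ → /da/.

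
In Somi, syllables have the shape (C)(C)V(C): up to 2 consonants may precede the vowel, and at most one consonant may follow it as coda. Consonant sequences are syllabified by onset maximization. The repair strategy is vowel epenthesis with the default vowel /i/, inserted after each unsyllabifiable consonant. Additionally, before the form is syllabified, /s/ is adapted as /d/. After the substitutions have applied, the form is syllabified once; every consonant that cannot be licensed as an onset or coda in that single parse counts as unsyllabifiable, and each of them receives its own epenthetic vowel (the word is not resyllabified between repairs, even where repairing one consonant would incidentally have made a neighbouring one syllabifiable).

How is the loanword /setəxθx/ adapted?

Substitution: /s/ → /d/, giving /detəxθx/.
Syllabifying with onset maximization leaves /θ/, /x/ stranded (at most one coda consonant is licensed; onsets may contain at most 2 consonants).
Epenthesis after each stranded consonant: /θ/ → /θi/, /x/ → /xi/.

detəxθixi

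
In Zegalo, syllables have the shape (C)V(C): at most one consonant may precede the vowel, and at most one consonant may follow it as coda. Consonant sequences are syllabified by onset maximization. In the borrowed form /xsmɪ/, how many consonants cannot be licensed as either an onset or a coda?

2

Syllabifying with onset maximization leaves /x/, /s/ stranded (at most one coda consonant is licensed; onsets are limited to one consonant).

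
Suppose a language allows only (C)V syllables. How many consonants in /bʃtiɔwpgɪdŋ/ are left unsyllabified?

Syllabifying with onset maximization leaves /b/, /ʃ/, /w/, /p/, /d/, /ŋ/ stranded (no codas are permitted; onsets are limited to one consonant).

6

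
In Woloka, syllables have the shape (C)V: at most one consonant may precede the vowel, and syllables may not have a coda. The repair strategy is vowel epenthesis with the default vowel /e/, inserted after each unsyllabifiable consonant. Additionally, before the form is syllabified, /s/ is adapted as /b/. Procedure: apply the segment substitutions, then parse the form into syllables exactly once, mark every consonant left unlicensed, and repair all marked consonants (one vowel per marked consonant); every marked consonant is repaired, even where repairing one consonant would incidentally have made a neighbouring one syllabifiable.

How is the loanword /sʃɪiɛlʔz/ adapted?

Substitution: /s/ → /b/, giving /bʃɪiɛlʔz/.
The consonants /b/, /l/, /ʔ/, /z/ cannot be parsed into a legal (C)V syllable (no codas are permitted; onsets are limited to one consonant).
Epenthesis after each stranded consonant: /b/ → /be/, /l/ → /le/, /ʔ/ → /ʔe/, /z/ → /ze/.

beʃɪiɛleʔeze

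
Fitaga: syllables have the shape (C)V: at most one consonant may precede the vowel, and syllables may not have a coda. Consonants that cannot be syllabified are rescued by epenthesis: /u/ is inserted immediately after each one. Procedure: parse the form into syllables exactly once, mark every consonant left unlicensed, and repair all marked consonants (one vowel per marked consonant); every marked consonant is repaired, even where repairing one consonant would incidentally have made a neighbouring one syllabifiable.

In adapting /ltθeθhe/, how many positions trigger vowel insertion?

3

The unsyllabifiable consonants are /l/, /t/, /θ/; each receives one epenthetic vowel.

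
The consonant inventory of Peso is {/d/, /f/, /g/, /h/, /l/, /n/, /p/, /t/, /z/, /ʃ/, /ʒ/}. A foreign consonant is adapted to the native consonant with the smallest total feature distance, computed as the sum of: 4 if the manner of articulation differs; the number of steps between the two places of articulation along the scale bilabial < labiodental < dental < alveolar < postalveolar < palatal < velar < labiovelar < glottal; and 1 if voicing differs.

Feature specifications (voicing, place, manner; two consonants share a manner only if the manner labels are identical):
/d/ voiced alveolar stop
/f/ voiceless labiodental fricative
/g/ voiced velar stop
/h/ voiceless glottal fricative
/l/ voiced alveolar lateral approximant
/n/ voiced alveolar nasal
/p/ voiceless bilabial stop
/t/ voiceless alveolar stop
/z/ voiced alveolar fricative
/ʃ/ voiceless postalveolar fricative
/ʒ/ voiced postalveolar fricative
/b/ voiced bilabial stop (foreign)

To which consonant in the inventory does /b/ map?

/p/ is closest: same manner (stop), place distance 0 (bilabial→bilabial), voicing differs (+1); total 1. Next closest is /d/ at distance 3.

p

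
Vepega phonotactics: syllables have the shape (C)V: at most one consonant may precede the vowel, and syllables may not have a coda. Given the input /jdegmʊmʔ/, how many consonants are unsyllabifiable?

The consonants /j/, /g/, /m/, /ʔ/ cannot be parsed into a legal (C)V syllable (no codas are permitted; onsets are limited to one consonant).

4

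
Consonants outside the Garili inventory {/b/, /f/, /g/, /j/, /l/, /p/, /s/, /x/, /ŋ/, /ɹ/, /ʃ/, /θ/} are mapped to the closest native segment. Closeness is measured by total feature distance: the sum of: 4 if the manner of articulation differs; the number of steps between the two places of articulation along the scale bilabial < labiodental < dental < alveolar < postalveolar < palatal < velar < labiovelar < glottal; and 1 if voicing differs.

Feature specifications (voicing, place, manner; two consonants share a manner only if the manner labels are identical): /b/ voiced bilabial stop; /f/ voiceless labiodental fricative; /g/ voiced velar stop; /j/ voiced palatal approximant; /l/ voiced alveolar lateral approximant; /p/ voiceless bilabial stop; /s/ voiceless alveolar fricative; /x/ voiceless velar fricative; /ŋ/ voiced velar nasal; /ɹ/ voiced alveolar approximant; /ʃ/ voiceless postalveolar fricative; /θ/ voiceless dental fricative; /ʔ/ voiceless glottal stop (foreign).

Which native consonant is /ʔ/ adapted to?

g

/g/ is closest: same manner (stop), place distance 2 (glottal→velar), voicing differs (+1); total 3. Next closest is /x/ at distance 6.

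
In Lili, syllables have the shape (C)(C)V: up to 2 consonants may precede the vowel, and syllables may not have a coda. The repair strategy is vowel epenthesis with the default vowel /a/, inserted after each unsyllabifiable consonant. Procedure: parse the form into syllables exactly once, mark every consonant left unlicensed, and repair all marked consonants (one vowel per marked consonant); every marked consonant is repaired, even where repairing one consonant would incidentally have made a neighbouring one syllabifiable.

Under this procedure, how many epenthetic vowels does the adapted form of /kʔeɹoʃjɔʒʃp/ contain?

The unsyllabifiable consonants are /ʒ/, /ʃ/, /p/; each receives one epenthetic vowel.

3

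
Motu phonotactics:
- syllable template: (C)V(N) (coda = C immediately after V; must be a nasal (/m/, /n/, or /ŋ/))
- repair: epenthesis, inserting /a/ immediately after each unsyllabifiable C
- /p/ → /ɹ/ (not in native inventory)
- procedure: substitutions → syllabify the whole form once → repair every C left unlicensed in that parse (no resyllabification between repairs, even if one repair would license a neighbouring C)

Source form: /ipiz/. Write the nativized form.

iɹiza

Substitution: /p/ → /ɹ/, giving /iɹiz/.
The consonants /z/ cannot be parsed into a legal (C)V(N) syllable (only a nasal (/m/, /n/, or /ŋ/) is licensed in coda position; onsets are limited to one consonant).
Each unlicensed consonant becomes the onset of a new syllable: /z/ → /za/.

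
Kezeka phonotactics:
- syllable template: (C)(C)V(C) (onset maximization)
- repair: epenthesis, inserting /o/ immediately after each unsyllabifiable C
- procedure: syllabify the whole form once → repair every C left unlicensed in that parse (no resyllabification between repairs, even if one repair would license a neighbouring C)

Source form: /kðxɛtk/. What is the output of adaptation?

The consonants /k/, /k/ cannot be parsed into a legal (C)(C)V(C) syllable (at most one coda consonant is licensed; onsets may contain at most 2 consonants).
Each unlicensed consonant becomes the onset of a new syllable: /k/ → /ko/, /k/ → /ko/.

koðxɛtko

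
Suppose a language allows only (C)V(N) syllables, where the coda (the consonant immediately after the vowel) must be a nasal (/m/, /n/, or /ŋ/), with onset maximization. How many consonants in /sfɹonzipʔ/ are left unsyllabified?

Syllabifying with onset maximization leaves /s/, /f/, /p/, /ʔ/ stranded (only a nasal (/m/, /n/, or /ŋ/) is licensed in coda position; onsets are limited to one consonant).

4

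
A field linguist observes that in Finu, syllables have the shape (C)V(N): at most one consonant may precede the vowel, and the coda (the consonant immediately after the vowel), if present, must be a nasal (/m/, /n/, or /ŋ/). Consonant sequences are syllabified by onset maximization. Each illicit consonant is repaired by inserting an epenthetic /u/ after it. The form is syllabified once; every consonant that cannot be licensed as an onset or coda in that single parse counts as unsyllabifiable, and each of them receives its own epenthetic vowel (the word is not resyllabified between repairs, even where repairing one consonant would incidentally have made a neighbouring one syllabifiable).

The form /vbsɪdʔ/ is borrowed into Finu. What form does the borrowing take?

The consonants /v/, /b/, /d/, /ʔ/ cannot be parsed into a legal (C)V(N) syllable (only a nasal (/m/, /n/, or /ŋ/) is licensed in coda position; onsets are limited to one consonant).
Inserting the epenthetic vowel yields /v/ → /vu/, /b/ → /bu/, /d/ → /du/, /ʔ/ → /ʔu/.

vubusɪduʔu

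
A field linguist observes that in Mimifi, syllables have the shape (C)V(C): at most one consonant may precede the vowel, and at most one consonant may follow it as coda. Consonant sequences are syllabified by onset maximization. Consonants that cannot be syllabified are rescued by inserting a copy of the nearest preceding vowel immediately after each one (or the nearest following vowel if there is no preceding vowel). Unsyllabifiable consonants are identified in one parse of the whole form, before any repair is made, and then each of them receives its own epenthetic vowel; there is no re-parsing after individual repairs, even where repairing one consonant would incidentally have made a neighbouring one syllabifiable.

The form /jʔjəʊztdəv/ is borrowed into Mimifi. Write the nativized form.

The consonants /j/, /ʔ/, /t/ cannot be parsed into a legal (C)V(C) syllable (at most one coda consonant is licensed; onsets are limited to one consonant).
Inserting the epenthetic vowel yields /j/ → /jə/, /ʔ/ → /ʔə/, /t/ → /tʊ/.

jəʔəjəʊztʊdəv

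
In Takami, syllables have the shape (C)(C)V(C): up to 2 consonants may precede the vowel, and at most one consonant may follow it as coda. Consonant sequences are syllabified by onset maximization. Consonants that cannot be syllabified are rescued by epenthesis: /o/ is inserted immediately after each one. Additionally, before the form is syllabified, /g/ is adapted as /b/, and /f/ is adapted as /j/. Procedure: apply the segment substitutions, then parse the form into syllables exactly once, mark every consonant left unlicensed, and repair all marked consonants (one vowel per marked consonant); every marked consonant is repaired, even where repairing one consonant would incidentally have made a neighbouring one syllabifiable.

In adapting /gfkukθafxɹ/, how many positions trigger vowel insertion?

After substitution the input is /bjkukθajxɹ/.
The unsyllabifiable consonants are /b/, /x/, /ɹ/; each receives one epenthetic vowel.

3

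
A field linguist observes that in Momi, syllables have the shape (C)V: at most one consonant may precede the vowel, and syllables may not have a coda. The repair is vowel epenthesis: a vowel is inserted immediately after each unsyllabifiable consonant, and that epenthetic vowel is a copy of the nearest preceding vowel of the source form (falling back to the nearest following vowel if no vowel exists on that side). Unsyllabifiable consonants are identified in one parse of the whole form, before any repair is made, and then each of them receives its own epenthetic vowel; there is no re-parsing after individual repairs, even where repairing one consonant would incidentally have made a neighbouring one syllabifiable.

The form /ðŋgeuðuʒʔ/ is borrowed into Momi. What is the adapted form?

The consonants /ð/, /ŋ/, /ʒ/, /ʔ/ cannot be parsed into a legal (C)V syllable (no codas are permitted; onsets are limited to one consonant).
Inserting the epenthetic vowel yields /ð/ → /ðe/, /ŋ/ → /ŋe/, /ʒ/ → /ʒu/, /ʔ/ → /ʔu/.

ðeŋegeuðuʒuʔu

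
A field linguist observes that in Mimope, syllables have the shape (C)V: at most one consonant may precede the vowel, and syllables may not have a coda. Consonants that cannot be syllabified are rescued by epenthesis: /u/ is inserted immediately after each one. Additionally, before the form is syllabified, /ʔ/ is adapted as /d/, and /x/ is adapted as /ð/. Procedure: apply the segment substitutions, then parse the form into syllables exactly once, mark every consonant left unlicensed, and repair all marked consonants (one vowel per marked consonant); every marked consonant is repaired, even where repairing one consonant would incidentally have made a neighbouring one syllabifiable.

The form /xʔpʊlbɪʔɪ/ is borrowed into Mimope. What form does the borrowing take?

ðudupʊlubɪdɪ

Substitution: /x/ → /ð/, /ʔ/ → /d/, giving /ðdpʊlbɪdɪ/.
The consonants /ð/, /d/, /l/ cannot be parsed into a legal (C)V syllable (no codas are permitted; onsets are limited to one consonant).
Epenthesis after each stranded consonant: /ð/ → /ðu/, /d/ → /du/, /l/ → /lu/.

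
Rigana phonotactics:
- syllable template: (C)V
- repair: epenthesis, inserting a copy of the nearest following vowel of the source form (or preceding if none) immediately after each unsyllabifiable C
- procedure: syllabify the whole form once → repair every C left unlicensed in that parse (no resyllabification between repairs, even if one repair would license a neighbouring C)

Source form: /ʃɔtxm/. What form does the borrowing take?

ʃɔtɔxɔmɔ

Under (C)V, the unsyllabifiable consonants are /t/, /x/, /m/ (no codas are permitted; onsets are limited to one consonant).
Inserting the epenthetic vowel yields /t/ → /tɔ/, /x/ → /xɔ/, /m/ → /mɔ/.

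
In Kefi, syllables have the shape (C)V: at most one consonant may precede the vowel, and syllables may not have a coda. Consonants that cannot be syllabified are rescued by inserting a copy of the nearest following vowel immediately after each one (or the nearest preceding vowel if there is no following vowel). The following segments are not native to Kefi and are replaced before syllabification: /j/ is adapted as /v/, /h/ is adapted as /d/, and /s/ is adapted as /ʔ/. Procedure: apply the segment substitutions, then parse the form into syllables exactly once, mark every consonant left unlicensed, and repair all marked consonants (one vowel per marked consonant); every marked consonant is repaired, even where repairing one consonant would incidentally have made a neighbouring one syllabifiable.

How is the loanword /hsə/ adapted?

dəʔə

Substitution: /h/ → /d/, /s/ → /ʔ/, giving /dʔə/.
Syllabifying with onset maximization leaves /d/ stranded (no codas are permitted; onsets are limited to one consonant).
Each unlicensed consonant becomes the onset of a new syllable: /d/ → /də/.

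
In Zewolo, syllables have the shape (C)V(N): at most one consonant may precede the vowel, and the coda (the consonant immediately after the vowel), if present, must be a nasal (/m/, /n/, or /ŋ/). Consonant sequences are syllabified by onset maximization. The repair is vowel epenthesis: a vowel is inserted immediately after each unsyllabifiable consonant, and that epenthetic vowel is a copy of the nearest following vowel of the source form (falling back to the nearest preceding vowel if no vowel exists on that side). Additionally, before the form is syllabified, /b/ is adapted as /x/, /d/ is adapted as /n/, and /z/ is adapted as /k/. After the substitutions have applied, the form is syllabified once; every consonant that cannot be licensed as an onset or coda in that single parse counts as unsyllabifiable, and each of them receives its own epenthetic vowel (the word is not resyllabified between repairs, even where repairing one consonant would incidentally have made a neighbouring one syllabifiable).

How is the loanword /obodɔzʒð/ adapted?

oxonɔkɔʒɔðɔ

Substitution: /b/ → /x/, /d/ → /n/, /z/ → /k/, giving /oxonɔkʒð/.
Syllabifying with onset maximization leaves /k/, /ʒ/, /ð/ stranded (only a nasal (/m/, /n/, or /ŋ/) is licensed in coda position; onsets are limited to one consonant).
Epenthesis after each stranded consonant: /k/ → /kɔ/, /ʒ/ → /ʒɔ/, /ð/ → /ðɔ/.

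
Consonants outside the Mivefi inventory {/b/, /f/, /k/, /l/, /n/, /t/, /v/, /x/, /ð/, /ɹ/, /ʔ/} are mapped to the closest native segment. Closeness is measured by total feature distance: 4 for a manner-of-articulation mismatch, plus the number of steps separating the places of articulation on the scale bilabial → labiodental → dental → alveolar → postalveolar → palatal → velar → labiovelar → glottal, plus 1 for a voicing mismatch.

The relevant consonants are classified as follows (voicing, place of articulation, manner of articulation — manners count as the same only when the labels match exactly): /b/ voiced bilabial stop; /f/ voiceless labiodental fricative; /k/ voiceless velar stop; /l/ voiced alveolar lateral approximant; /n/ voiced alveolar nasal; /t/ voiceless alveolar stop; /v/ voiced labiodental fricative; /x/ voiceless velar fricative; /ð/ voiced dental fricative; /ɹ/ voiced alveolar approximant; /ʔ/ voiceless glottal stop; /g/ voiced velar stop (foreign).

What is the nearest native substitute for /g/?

k

/k/ is closest: same manner (stop), place distance 0 (velar→velar), voicing differs (+1); total 1. Next closest is /ʔ/ at distance 3.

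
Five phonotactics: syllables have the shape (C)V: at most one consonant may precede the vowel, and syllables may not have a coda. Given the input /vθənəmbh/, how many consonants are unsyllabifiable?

Under (C)V, the unsyllabifiable consonants are /v/, /m/, /b/, /h/ (no codas are permitted; onsets are limited to one consonant).

4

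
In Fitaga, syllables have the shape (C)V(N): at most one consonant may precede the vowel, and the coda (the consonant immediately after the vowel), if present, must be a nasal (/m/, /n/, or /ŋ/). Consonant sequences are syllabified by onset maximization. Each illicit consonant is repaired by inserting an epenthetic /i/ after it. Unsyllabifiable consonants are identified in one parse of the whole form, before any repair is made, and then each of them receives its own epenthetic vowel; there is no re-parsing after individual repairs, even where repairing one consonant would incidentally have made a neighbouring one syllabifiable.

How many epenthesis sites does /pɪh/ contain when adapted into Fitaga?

1

The unsyllabifiable consonants are /h/; each receives one epenthetic vowel.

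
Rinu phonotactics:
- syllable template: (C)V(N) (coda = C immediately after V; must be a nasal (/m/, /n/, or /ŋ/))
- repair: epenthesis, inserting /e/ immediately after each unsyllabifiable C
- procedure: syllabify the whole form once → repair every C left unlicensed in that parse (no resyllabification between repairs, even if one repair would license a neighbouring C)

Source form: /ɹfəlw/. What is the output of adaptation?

ɹefəlewe

Under (C)V(N), the unsyllabifiable consonants are /ɹ/, /l/, /w/ (only a nasal (/m/, /n/, or /ŋ/) is licensed in coda position; onsets are limited to one consonant).
Inserting the epenthetic vowel yields /ɹ/ → /ɹe/, /l/ → /le/, /w/ → /we/.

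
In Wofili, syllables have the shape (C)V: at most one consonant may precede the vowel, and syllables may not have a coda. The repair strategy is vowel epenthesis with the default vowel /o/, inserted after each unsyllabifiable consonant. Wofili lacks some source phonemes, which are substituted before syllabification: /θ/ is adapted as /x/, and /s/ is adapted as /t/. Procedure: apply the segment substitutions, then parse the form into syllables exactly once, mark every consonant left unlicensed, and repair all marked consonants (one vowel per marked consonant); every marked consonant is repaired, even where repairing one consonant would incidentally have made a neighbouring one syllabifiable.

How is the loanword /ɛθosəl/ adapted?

ɛxotəlo

Substitution: /θ/ → /x/, /s/ → /t/, giving /ɛxotəl/.
Under (C)V, the unsyllabifiable consonants are /l/ (no codas are permitted; onsets are limited to one consonant).
Each unlicensed consonant becomes the onset of a new syllable: /l/ → /lo/.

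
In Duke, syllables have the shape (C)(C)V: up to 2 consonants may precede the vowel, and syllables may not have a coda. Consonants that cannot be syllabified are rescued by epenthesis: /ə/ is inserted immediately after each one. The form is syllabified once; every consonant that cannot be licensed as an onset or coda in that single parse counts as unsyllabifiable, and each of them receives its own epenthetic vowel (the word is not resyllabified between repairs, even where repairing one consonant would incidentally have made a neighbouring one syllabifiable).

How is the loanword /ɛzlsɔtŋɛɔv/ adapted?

The consonants /z/, /v/ cannot be parsed into a legal (C)(C)V syllable (no codas are permitted; onsets may contain at most 2 consonants).
Epenthesis after each stranded consonant: /z/ → /zə/, /v/ → /və/.

ɛzəlsɔtŋɛɔvə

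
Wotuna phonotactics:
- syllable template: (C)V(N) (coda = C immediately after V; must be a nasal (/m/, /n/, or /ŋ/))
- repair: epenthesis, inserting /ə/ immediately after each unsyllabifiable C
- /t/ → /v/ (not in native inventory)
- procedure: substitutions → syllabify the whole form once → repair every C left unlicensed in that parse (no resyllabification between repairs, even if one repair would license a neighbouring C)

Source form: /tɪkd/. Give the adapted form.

Substitution: /t/ → /v/, giving /vɪkd/.
Syllabifying with onset maximization leaves /k/, /d/ stranded (only a nasal (/m/, /n/, or /ŋ/) is licensed in coda position; onsets are limited to one consonant).
Inserting the epenthetic vowel yields /k/ → /kə/, /d/ → /də/.

vɪkədə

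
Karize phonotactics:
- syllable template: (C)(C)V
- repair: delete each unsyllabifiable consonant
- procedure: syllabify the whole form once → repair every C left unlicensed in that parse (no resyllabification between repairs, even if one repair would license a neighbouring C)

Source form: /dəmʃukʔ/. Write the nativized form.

Under (C)(C)V, the unsyllabifiable consonants are /k/, /ʔ/ (no codas are permitted; onsets may contain at most 2 consonants).
Deleting the stranded consonants removes /k/, /ʔ/.

dəmʃu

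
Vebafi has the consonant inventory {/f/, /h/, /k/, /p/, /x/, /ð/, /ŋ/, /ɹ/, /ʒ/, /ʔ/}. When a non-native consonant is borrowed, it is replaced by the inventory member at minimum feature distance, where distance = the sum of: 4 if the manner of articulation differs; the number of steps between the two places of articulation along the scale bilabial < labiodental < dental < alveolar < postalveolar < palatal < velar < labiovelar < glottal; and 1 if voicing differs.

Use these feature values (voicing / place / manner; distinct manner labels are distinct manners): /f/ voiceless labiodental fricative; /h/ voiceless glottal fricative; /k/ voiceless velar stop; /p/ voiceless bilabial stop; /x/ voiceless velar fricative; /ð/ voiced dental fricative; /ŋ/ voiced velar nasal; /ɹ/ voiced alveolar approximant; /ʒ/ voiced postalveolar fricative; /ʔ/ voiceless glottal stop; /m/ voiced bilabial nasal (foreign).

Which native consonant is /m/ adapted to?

/p/ is closest: manner differs (nasal→stop, +4), place distance 0 (bilabial→bilabial), voicing differs (+1); total 5. Next closest is /f/ at distance 6.

p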